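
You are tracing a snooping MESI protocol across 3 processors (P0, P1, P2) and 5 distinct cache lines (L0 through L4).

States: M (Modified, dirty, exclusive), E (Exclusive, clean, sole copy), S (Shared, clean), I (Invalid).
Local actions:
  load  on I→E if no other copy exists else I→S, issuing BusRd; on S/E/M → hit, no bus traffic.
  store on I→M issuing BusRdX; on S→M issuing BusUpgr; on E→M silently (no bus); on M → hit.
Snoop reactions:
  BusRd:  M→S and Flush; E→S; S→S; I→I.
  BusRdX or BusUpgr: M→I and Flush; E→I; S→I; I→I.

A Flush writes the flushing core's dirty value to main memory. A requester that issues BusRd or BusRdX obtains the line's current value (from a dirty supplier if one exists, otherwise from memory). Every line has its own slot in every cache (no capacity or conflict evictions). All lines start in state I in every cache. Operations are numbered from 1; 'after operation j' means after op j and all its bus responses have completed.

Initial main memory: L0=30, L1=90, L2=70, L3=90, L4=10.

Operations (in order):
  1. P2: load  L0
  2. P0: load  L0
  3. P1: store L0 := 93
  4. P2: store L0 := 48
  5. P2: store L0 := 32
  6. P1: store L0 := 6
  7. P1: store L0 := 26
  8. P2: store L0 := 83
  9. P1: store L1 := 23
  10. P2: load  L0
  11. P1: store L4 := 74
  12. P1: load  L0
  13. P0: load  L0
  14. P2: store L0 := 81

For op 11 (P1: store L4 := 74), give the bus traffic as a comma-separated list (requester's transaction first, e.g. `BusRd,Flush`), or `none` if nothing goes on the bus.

step 1: P2: load  L0  ⟶  IIE  (L0)  txn=BusRd  M[L0]=30
step 2: P0: load  L0  ⟶  SIS  (L0)  txn=BusRd  M[L0]=30
step 3: P1: store L0 := 93  ⟶  IMI  (L0)  txn=BusRdX  M[L0]=30
step 4: P2: store L0 := 48  ⟶  IIM  (L0)  txn=BusRdX+Flush  M[L0]=93
step 5: P2: store L0 := 32  ⟶  IIM  (L0)  txn=∅  M[L0]=93
step 6: P1: store L0 := 6  ⟶  IMI  (L0)  txn=BusRdX+Flush  M[L0]=32
step 7: P1: store L0 := 26  ⟶  IMI  (L0)  txn=∅  M[L0]=32
step 8: P2: store L0 := 83  ⟶  IIM  (L0)  txn=BusRdX+Flush  M[L0]=26
step 9: P1: store L1 := 23  ⟶  IMI  (L1)  txn=BusRdX  M[L1]=90
step 10: P2: load  L0  ⟶  IIM  (L0)  txn=∅  M[L0]=26
step 11: P1: store L4 := 74  ⟶  IMI  (L4)  txn=BusRdX  M[L4]=10
step 12: P1: load  L0  ⟶  ISS  (L0)  txn=BusRd+Flush  M[L0]=83
step 13: P0: load  L0  ⟶  SSS  (L0)  txn=BusRd  M[L0]=83
step 14: P2: store L0 := 81  ⟶  IIM  (L0)  txn=BusUpgr  M[L0]=83

bus = BusRdX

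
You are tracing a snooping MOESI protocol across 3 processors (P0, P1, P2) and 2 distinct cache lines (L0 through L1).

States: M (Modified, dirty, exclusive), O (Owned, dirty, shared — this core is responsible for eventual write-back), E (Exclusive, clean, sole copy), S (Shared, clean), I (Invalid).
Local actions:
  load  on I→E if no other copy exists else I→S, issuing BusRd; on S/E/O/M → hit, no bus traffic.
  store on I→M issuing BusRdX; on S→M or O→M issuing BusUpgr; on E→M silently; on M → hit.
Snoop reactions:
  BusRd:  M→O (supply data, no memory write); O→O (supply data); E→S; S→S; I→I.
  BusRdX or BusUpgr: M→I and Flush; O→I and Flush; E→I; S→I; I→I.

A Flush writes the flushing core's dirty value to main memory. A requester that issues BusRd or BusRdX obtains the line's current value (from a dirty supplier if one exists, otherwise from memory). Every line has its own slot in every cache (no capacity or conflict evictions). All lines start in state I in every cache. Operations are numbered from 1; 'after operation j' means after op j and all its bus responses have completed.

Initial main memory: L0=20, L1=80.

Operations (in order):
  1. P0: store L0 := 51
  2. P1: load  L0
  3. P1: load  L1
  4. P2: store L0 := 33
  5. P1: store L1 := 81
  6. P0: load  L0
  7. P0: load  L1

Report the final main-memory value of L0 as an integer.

memory[L0] = 51

step 1: P0: store L0 := 51  ⟶  MII  (L0)  txn=BusRdX  M[L0]=20
step 2: P1: load  L0  ⟶  OSI  (L0)  txn=BusRd  M[L0]=20
step 3: P1: load  L1  ⟶  IEI  (L1)  txn=BusRd  M[L1]=80
step 4: P2: store L0 := 33  ⟶  IIM  (L0)  txn=BusRdX+Flush  M[L0]=51
step 5: P1: store L1 := 81  ⟶  IMI  (L1)  txn=∅  M[L1]=80
step 6: P0: load  L0  ⟶  SIO  (L0)  txn=BusRd  M[L0]=51
step 7: P0: load  L1  ⟶  SOI  (L1)  txn=BusRd  M[L1]=80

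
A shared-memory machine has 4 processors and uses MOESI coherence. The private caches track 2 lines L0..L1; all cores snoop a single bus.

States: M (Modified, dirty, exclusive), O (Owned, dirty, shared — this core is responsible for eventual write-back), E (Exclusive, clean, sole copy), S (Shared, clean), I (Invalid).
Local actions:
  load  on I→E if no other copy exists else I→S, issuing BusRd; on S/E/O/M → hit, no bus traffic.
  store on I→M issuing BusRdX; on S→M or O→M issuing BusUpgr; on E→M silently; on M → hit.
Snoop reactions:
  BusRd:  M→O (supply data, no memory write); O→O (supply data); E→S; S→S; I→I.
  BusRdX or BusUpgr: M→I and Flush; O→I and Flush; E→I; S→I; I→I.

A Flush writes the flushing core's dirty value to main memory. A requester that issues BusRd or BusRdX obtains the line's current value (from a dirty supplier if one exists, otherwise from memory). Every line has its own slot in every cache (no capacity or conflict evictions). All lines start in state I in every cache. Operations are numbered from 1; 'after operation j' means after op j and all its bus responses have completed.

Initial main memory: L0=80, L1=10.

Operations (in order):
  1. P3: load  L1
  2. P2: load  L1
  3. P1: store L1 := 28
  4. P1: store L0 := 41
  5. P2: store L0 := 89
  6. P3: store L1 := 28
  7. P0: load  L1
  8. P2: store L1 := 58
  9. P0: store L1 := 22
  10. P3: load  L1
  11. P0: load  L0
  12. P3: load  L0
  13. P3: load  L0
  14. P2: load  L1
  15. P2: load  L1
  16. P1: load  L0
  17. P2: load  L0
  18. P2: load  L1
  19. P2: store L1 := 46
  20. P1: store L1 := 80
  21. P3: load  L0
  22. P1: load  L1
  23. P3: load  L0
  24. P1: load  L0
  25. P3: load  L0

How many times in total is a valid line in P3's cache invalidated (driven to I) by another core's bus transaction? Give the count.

[1] P3: load  L1 | P0:I, P1:I, P2:I, P3:E(10) | bus: BusRd
[2] P2: load  L1 | P0:I, P1:I, P2:S(10), P3:S(10) | bus: BusRd
[3] P1: store L1 := 28 | P0:I, P1:M(28), P2:I, P3:I | bus: BusRdX
[4] P1: store L0 := 41 | P0:I, P1:M(41), P2:I, P3:I | bus: BusRdX
[5] P2: store L0 := 89 | P0:I, P1:I, P2:M(89), P3:I | bus: BusRdX,Flush
[6] P3: store L1 := 28 | P0:I, P1:I, P2:I, P3:M(28) | bus: BusRdX,Flush
[7] P0: load  L1 | P0:S(28), P1:I, P2:I, P3:O(28) | bus: BusRd
[8] P2: store L1 := 58 | P0:I, P1:I, P2:M(58), P3:I | bus: BusRdX,Flush
[9] P0: store L1 := 22 | P0:M(22), P1:I, P2:I, P3:I | bus: BusRdX,Flush
[10] P3: load  L1 | P0:O(22), P1:I, P2:I, P3:S(22) | bus: BusRd
[11] P0: load  L0 | P0:S(89), P1:I, P2:O(89), P3:I | bus: BusRd
[12] P3: load  L0 | P0:S(89), P1:I, P2:O(89), P3:S(89) | bus: BusRd
[13] P3: load  L0 | P0:S(89), P1:I, P2:O(89), P3:S(89) | bus: none
[14] P2: load  L1 | P0:O(22), P1:I, P2:S(22), P3:S(22) | bus: BusRd
[15] P2: load  L1 | P0:O(22), P1:I, P2:S(22), P3:S(22) | bus: none
[16] P1: load  L0 | P0:S(89), P1:S(89), P2:O(89), P3:S(89) | bus: BusRd
[17] P2: load  L0 | P0:S(89), P1:S(89), P2:O(89), P3:S(89) | bus: none
[18] P2: load  L1 | P0:O(22), P1:I, P2:S(22), P3:S(22) | bus: none
[19] P2: store L1 := 46 | P0:I, P1:I, P2:M(46), P3:I | bus: BusUpgr,Flush
[20] P1: store L1 := 80 | P0:I, P1:M(80), P2:I, P3:I | bus: BusRdX,Flush
[21] P3: load  L0 | P0:S(89), P1:S(89), P2:O(89), P3:S(89) | bus: none
[22] P1: load  L1 | P0:I, P1:M(80), P2:I, P3:I | bus: none
[23] P3: load  L0 | P0:S(89), P1:S(89), P2:O(89), P3:S(89) | bus: none
[24] P1: load  L0 | P0:S(89), P1:S(89), P2:O(89), P3:S(89) | bus: none
[25] P3: load  L0 | P0:S(89), P1:S(89), P2:O(89), P3:S(89) | bus: none

invalidations = 3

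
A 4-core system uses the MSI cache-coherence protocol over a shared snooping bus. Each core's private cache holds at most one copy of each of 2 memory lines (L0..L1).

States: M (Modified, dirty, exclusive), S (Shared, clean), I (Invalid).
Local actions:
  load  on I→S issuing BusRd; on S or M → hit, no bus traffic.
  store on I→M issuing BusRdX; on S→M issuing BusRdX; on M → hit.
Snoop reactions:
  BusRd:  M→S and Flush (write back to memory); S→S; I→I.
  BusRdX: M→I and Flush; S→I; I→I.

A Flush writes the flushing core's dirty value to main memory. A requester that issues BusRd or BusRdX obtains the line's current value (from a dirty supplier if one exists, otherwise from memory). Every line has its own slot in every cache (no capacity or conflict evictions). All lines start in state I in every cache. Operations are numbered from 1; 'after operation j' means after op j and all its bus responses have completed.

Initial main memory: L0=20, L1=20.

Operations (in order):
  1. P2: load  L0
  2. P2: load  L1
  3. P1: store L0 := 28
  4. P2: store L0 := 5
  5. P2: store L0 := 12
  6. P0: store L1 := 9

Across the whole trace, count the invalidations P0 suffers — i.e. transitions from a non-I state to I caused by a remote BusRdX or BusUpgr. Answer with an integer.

1. P2: load  L0  bus=[BusRd]  L0: P0=I P1=I P2=S P3=I  mem[L0]=20
2. P2: load  L1  bus=[BusRd]  L1: P0=I P1=I P2=S P3=I  mem[L1]=20
3. P1: store L0 := 28  bus=[BusRdX]  L0: P0=I P1=M P2=I P3=I  mem[L0]=20
4. P2: store L0 := 5  bus=[BusRdX,Flush]  L0: P0=I P1=I P2=M P3=I  mem[L0]=28
5. P2: store L0 := 12  bus=[-]  L0: P0=I P1=I P2=M P3=I  mem[L0]=28
6. P0: store L1 := 9  bus=[BusRdX]  L1: P0=M P1=I P2=I P3=I  mem[L1]=20

invalidations = 0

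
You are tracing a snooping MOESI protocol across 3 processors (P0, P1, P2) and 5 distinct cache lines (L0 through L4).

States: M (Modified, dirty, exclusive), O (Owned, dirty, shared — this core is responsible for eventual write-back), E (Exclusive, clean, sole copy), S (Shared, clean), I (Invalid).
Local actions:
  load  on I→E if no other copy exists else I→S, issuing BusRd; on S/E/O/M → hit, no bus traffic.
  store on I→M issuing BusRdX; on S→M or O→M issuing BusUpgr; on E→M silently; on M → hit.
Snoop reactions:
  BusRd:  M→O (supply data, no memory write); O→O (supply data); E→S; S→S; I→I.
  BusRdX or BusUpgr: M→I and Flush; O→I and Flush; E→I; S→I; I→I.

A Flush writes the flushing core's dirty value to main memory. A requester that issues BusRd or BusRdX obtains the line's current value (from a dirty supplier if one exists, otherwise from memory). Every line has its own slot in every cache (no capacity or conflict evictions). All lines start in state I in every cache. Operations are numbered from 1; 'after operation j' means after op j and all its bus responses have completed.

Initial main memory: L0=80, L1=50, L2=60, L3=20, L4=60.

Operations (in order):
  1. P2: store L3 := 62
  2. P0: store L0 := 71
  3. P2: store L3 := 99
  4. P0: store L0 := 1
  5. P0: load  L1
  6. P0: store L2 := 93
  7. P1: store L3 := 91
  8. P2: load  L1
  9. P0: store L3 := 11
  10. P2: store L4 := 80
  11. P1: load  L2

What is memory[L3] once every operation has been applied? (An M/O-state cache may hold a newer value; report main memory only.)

memory[L3] = 91

1. P2: store L3 := 62  bus=[BusRdX]  L3: P0=I P1=I P2=M  mem[L3]=20
2. P0: store L0 := 71  bus=[BusRdX]  L0: P0=M P1=I P2=I  mem[L0]=80
3. P2: store L3 := 99  bus=[-]  L3: P0=I P1=I P2=M  mem[L3]=20
4. P0: store L0 := 1  bus=[-]  L0: P0=M P1=I P2=I  mem[L0]=80
5. P0: load  L1  bus=[BusRd]  L1: P0=E P1=I P2=I  mem[L1]=50
6. P0: store L2 := 93  bus=[BusRdX]  L2: P0=M P1=I P2=I  mem[L2]=60
7. P1: store L3 := 91  bus=[BusRdX,Flush]  L3: P0=I P1=M P2=I  mem[L3]=99
8. P2: load  L1  bus=[BusRd]  L1: P0=S P1=I P2=S  mem[L1]=50
9. P0: store L3 := 11  bus=[BusRdX,Flush]  L3: P0=M P1=I P2=I  mem[L3]=91
10. P2: store L4 := 80  bus=[BusRdX]  L4: P0=I P1=I P2=M  mem[L4]=60
11. P1: load  L2  bus=[BusRd]  L2: P0=O P1=S P2=I  mem[L2]=60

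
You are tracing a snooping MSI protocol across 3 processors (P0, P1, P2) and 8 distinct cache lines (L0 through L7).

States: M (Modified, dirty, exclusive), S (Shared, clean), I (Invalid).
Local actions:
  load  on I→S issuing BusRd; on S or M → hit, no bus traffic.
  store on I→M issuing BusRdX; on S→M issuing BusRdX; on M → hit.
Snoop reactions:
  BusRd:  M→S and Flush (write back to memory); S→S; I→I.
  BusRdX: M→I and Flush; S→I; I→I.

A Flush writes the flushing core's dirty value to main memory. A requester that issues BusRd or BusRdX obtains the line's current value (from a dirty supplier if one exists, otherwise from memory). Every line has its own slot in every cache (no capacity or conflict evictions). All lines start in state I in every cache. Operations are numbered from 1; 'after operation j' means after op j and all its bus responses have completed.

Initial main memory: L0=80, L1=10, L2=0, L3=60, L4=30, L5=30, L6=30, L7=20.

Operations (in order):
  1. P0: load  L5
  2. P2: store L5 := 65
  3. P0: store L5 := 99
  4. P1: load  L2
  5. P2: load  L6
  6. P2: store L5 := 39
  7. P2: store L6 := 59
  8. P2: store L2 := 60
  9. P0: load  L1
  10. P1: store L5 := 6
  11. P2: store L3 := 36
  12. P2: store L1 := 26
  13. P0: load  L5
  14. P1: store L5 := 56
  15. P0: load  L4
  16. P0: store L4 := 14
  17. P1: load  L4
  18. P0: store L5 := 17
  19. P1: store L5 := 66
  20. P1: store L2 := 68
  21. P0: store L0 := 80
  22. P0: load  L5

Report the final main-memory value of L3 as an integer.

memory[L3] = 60

step 1: P0: load  L5  ⟶  SII  (L5)  txn=BusRd  M[L5]=30
step 2: P2: store L5 := 65  ⟶  IIM  (L5)  txn=BusRdX  M[L5]=30
step 3: P0: store L5 := 99  ⟶  MII  (L5)  txn=BusRdX+Flush  M[L5]=65
step 4: P1: load  L2  ⟶  ISI  (L2)  txn=BusRd  M[L2]=0
step 5: P2: load  L6  ⟶  IIS  (L6)  txn=BusRd  M[L6]=30
step 6: P2: store L5 := 39  ⟶  IIM  (L5)  txn=BusRdX+Flush  M[L5]=99
step 7: P2: store L6 := 59  ⟶  IIM  (L6)  txn=BusRdX  M[L6]=30
step 8: P2: store L2 := 60  ⟶  IIM  (L2)  txn=BusRdX  M[L2]=0
step 9: P0: load  L1  ⟶  SII  (L1)  txn=BusRd  M[L1]=10
step 10: P1: store L5 := 6  ⟶  IMI  (L5)  txn=BusRdX+Flush  M[L5]=39
step 11: P2: store L3 := 36  ⟶  IIM  (L3)  txn=BusRdX  M[L3]=60
step 12: P2: store L1 := 26  ⟶  IIM  (L1)  txn=BusRdX  M[L1]=10
step 13: P0: load  L5  ⟶  SSI  (L5)  txn=BusRd+Flush  M[L5]=6
step 14: P1: store L5 := 56  ⟶  IMI  (L5)  txn=BusRdX  M[L5]=6
step 15: P0: load  L4  ⟶  SII  (L4)  txn=BusRd  M[L4]=30
step 16: P0: store L4 := 14  ⟶  MII  (L4)  txn=BusRdX  M[L4]=30
step 17: P1: load  L4  ⟶  SSI  (L4)  txn=BusRd+Flush  M[L4]=14
step 18: P0: store L5 := 17  ⟶  MII  (L5)  txn=BusRdX+Flush  M[L5]=56
step 19: P1: store L5 := 66  ⟶  IMI  (L5)  txn=BusRdX+Flush  M[L5]=17
step 20: P1: store L2 := 68  ⟶  IMI  (L2)  txn=BusRdX+Flush  M[L2]=60
step 21: P0: store L0 := 80  ⟶  MII  (L0)  txn=BusRdX  M[L0]=80
step 22: P0: load  L5  ⟶  SSI  (L5)  txn=BusRd+Flush  M[L5]=66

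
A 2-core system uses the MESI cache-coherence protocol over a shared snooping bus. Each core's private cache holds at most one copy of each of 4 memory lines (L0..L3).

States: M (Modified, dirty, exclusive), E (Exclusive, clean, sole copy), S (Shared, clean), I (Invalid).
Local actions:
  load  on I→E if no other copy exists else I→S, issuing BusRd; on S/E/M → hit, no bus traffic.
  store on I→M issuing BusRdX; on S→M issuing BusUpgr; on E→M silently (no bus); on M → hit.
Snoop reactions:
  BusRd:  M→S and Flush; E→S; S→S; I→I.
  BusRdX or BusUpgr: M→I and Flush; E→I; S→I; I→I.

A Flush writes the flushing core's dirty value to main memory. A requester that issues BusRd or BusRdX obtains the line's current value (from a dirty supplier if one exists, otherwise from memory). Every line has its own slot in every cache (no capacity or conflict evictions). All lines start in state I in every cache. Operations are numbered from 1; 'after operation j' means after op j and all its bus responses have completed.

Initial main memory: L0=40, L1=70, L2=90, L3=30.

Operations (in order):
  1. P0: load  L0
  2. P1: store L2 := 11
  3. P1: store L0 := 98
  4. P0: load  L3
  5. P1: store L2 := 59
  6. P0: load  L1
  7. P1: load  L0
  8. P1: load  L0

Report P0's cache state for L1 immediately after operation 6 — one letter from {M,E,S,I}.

state = E

1. P0: load  L0  bus=[BusRd]  L0: P0=E P1=I  mem[L0]=40
2. P1: store L2 := 11  bus=[BusRdX]  L2: P0=I P1=M  mem[L2]=90
3. P1: store L0 := 98  bus=[BusRdX]  L0: P0=I P1=M  mem[L0]=40
4. P0: load  L3  bus=[BusRd]  L3: P0=E P1=I  mem[L3]=30
5. P1: store L2 := 59  bus=[-]  L2: P0=I P1=M  mem[L2]=90
6. P0: load  L1  bus=[BusRd]  L1: P0=E P1=I  mem[L1]=70
7. P1: load  L0  bus=[-]  L0: P0=I P1=M  mem[L0]=40
8. P1: load  L0  bus=[-]  L0: P0=I P1=M  mem[L0]=40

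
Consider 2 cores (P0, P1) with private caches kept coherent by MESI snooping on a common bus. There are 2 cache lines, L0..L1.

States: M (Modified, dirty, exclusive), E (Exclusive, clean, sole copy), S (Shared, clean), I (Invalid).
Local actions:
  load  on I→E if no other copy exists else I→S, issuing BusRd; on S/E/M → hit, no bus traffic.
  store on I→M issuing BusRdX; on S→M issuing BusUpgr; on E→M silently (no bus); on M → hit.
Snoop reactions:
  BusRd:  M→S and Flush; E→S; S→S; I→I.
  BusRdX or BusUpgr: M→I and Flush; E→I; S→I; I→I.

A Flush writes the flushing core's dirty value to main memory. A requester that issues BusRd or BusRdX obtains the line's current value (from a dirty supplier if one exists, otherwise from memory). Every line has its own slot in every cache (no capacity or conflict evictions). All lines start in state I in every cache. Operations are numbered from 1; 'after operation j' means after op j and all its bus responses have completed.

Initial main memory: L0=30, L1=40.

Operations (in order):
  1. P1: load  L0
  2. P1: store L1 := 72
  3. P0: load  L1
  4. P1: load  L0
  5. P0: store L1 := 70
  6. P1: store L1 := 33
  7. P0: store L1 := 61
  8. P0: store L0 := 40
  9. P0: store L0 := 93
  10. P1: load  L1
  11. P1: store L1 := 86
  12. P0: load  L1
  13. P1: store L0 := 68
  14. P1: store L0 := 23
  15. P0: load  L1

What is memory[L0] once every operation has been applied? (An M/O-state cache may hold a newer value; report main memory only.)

1. P1: load  L0  bus=[BusRd]  L0: P0=I P1=E  mem[L0]=30
2. P1: store L1 := 72  bus=[BusRdX]  L1: P0=I P1=M  mem[L1]=40
3. P0: load  L1  bus=[BusRd,Flush]  L1: P0=S P1=S  mem[L1]=72
4. P1: load  L0  bus=[-]  L0: P0=I P1=E  mem[L0]=30
5. P0: store L1 := 70  bus=[BusUpgr]  L1: P0=M P1=I  mem[L1]=72
6. P1: store L1 := 33  bus=[BusRdX,Flush]  L1: P0=I P1=M  mem[L1]=70
7. P0: store L1 := 61  bus=[BusRdX,Flush]  L1: P0=M P1=I  mem[L1]=33
8. P0: store L0 := 40  bus=[BusRdX]  L0: P0=M P1=I  mem[L0]=30
9. P0: store L0 := 93  bus=[-]  L0: P0=M P1=I  mem[L0]=30
10. P1: load  L1  bus=[BusRd,Flush]  L1: P0=S P1=S  mem[L1]=61
11. P1: store L1 := 86  bus=[BusUpgr]  L1: P0=I P1=M  mem[L1]=61
12. P0: load  L1  bus=[BusRd,Flush]  L1: P0=S P1=S  mem[L1]=86
13. P1: store L0 := 68  bus=[BusRdX,Flush]  L0: P0=I P1=M  mem[L0]=93
14. P1: store L0 := 23  bus=[-]  L0: P0=I P1=M  mem[L0]=93
15. P0: load  L1  bus=[-]  L1: P0=S P1=S  mem[L1]=86

memory[L0] = 93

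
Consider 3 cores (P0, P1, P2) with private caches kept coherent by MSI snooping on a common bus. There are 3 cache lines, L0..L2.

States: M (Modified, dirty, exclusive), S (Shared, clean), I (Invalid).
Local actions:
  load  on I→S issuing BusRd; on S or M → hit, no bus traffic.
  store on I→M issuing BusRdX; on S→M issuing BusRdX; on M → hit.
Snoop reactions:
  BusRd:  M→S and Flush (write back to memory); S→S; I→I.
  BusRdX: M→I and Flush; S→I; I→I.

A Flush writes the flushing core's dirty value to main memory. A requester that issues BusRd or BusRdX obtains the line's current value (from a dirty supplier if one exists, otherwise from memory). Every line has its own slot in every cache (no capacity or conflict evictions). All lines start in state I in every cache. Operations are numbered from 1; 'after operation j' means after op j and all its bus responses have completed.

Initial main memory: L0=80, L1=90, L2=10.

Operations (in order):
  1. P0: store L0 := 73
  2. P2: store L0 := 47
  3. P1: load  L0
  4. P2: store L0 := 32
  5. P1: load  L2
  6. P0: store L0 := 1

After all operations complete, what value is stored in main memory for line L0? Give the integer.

[1] P0: store L0 := 73 | P0:M(73), P1:I, P2:I | bus: BusRdX
[2] P2: store L0 := 47 | P0:I, P1:I, P2:M(47) | bus: BusRdX,Flush
[3] P1: load  L0 | P0:I, P1:S(47), P2:S(47) | bus: BusRd,Flush
[4] P2: store L0 := 32 | P0:I, P1:I, P2:M(32) | bus: BusRdX
[5] P1: load  L2 | P0:I, P1:S(10), P2:I | bus: BusRd
[6] P0: store L0 := 1 | P0:M(1), P1:I, P2:I | bus: BusRdX,Flush

memory[L0] = 32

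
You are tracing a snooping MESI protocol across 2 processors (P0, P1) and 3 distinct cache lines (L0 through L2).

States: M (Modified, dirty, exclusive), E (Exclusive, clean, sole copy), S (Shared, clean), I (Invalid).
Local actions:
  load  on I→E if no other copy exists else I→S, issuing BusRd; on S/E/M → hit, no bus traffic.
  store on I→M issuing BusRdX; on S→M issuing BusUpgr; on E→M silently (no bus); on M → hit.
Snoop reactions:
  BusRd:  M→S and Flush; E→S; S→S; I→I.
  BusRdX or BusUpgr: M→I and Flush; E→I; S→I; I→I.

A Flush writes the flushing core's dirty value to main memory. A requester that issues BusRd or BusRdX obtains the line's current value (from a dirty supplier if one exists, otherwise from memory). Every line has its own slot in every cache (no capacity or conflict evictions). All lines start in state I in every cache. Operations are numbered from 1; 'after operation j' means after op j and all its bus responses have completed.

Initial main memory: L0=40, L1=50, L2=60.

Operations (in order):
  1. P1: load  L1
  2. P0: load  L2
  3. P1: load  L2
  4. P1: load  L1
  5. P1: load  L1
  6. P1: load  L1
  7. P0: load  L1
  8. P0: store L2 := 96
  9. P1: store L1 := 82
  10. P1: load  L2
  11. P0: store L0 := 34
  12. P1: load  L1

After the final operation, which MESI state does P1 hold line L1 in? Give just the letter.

[1] P1: load  L1 | P0:I, P1:E(50) | bus: BusRd
[2] P0: load  L2 | P0:E(60), P1:I | bus: BusRd
[3] P1: load  L2 | P0:S(60), P1:S(60) | bus: BusRd
[4] P1: load  L1 | P0:I, P1:E(50) | bus: none
[5] P1: load  L1 | P0:I, P1:E(50) | bus: none
[6] P1: load  L1 | P0:I, P1:E(50) | bus: none
[7] P0: load  L1 | P0:S(50), P1:S(50) | bus: BusRd
[8] P0: store L2 := 96 | P0:M(96), P1:I | bus: BusUpgr
[9] P1: store L1 := 82 | P0:I, P1:M(82) | bus: BusUpgr
[10] P1: load  L2 | P0:S(96), P1:S(96) | bus: BusRd,Flush
[11] P0: store L0 := 34 | P0:M(34), P1:I | bus: BusRdX
[12] P1: load  L1 | P0:I, P1:M(82) | bus: none

state = M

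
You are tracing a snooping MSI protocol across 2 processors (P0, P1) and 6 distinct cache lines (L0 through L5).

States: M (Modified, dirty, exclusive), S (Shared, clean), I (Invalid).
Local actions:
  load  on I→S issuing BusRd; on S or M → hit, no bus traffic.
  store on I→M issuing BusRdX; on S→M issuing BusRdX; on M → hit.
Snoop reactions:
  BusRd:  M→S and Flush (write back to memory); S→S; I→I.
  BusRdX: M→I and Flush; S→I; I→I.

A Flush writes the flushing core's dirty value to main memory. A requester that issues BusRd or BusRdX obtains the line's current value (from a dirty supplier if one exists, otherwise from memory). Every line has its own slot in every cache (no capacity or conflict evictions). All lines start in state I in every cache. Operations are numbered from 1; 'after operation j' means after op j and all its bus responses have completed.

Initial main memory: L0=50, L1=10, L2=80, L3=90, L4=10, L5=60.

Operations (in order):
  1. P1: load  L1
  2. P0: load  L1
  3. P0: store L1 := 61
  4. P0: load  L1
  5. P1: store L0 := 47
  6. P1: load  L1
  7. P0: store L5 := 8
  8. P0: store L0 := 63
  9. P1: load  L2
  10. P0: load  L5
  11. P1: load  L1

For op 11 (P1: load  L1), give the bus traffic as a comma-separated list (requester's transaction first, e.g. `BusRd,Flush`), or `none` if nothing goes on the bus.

  op1 P1: load  L1 → I/S on L1; bus BusRd; mem=10
  op2 P0: load  L1 → S/S on L1; bus BusRd; mem=10
  op3 P0: store L1 := 61 → M/I on L1; bus BusRdX; mem=10
  op4 P0: load  L1 → M/I on L1; bus (none); mem=10
  op5 P1: store L0 := 47 → I/M on L0; bus BusRdX; mem=50
  op6 P1: load  L1 → S/S on L1; bus BusRd Flush; mem=61
  op7 P0: store L5 := 8 → M/I on L5; bus BusRdX; mem=60
  op8 P0: store L0 := 63 → M/I on L0; bus BusRdX Flush; mem=47
  op9 P1: load  L2 → I/S on L2; bus BusRd; mem=80
  op10 P0: load  L5 → M/I on L5; bus (none); mem=60
  op11 P1: load  L1 → S/S on L1; bus (none); mem=61

bus = none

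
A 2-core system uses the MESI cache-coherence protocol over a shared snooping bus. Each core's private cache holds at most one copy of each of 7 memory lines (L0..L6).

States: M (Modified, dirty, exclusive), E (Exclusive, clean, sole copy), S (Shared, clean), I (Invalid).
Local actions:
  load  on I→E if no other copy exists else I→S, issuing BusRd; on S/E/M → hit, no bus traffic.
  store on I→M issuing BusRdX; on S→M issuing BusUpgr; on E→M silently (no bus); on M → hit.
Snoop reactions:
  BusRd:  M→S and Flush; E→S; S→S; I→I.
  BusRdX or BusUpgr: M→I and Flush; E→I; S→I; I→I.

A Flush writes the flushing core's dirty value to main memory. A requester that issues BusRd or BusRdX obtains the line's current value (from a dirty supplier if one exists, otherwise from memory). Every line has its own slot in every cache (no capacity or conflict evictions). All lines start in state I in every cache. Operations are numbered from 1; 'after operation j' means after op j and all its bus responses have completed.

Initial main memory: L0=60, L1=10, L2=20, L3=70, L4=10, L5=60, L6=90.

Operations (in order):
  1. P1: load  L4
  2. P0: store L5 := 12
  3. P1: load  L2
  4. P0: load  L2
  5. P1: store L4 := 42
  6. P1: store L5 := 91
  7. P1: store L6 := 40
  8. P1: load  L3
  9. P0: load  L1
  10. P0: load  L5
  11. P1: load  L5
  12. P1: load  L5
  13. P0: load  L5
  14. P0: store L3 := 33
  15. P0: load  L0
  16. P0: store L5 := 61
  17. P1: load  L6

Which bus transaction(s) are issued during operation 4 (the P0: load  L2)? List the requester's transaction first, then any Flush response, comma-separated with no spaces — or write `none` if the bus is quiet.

1. P1: load  L4  bus=[BusRd]  L4: P0=I P1=E  mem[L4]=10
2. P0: store L5 := 12  bus=[BusRdX]  L5: P0=M P1=I  mem[L5]=60
3. P1: load  L2  bus=[BusRd]  L2: P0=I P1=E  mem[L2]=20
4. P0: load  L2  bus=[BusRd]  L2: P0=S P1=S  mem[L2]=20
5. P1: store L4 := 42  bus=[-]  L4: P0=I P1=M  mem[L4]=10
6. P1: store L5 := 91  bus=[BusRdX,Flush]  L5: P0=I P1=M  mem[L5]=12
7. P1: store L6 := 40  bus=[BusRdX]  L6: P0=I P1=M  mem[L6]=90
8. P1: load  L3  bus=[BusRd]  L3: P0=I P1=E  mem[L3]=70
9. P0: load  L1  bus=[BusRd]  L1: P0=E P1=I  mem[L1]=10
10. P0: load  L5  bus=[BusRd,Flush]  L5: P0=S P1=S  mem[L5]=91
11. P1: load  L5  bus=[-]  L5: P0=S P1=S  mem[L5]=91
12. P1: load  L5  bus=[-]  L5: P0=S P1=S  mem[L5]=91
13. P0: load  L5  bus=[-]  L5: P0=S P1=S  mem[L5]=91
14. P0: store L3 := 33  bus=[BusRdX]  L3: P0=M P1=I  mem[L3]=70
15. P0: load  L0  bus=[BusRd]  L0: P0=E P1=I  mem[L0]=60
16. P0: store L5 := 61  bus=[BusUpgr]  L5: P0=M P1=I  mem[L5]=91
17. P1: load  L6  bus=[-]  L6: P0=I P1=M  mem[L6]=90

bus = BusRd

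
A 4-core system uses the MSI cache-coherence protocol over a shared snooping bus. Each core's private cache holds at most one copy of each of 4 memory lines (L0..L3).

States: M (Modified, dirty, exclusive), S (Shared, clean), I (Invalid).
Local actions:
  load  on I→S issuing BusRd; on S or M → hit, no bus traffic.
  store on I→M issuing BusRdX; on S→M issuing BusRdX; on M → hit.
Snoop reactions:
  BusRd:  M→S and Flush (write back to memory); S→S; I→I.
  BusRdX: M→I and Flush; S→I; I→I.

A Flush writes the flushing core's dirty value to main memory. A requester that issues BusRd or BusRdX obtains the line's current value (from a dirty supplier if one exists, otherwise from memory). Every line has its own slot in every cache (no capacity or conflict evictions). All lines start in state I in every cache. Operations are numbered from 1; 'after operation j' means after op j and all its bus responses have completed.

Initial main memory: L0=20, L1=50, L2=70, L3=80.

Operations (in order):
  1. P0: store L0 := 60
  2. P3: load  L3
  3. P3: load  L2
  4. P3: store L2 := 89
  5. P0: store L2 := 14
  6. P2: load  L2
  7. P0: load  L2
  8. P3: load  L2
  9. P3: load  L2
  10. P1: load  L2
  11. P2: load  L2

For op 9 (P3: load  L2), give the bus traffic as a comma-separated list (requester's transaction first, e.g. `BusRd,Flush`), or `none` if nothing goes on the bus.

bus = none

1. P0: store L0 := 60  bus=[BusRdX]  L0: P0=M P1=I P2=I P3=I  mem[L0]=20
2. P3: load  L3  bus=[BusRd]  L3: P0=I P1=I P2=I P3=S  mem[L3]=80
3. P3: load  L2  bus=[BusRd]  L2: P0=I P1=I P2=I P3=S  mem[L2]=70
4. P3: store L2 := 89  bus=[BusRdX]  L2: P0=I P1=I P2=I P3=M  mem[L2]=70
5. P0: store L2 := 14  bus=[BusRdX,Flush]  L2: P0=M P1=I P2=I P3=I  mem[L2]=89
6. P2: load  L2  bus=[BusRd,Flush]  L2: P0=S P1=I P2=S P3=I  mem[L2]=14
7. P0: load  L2  bus=[-]  L2: P0=S P1=I P2=S P3=I  mem[L2]=14
8. P3: load  L2  bus=[BusRd]  L2: P0=S P1=I P2=S P3=S  mem[L2]=14
9. P3: load  L2  bus=[-]  L2: P0=S P1=I P2=S P3=S  mem[L2]=14
10. P1: load  L2  bus=[BusRd]  L2: P0=S P1=S P2=S P3=S  mem[L2]=14
11. P2: load  L2  bus=[-]  L2: P0=S P1=S P2=S P3=S  mem[L2]=14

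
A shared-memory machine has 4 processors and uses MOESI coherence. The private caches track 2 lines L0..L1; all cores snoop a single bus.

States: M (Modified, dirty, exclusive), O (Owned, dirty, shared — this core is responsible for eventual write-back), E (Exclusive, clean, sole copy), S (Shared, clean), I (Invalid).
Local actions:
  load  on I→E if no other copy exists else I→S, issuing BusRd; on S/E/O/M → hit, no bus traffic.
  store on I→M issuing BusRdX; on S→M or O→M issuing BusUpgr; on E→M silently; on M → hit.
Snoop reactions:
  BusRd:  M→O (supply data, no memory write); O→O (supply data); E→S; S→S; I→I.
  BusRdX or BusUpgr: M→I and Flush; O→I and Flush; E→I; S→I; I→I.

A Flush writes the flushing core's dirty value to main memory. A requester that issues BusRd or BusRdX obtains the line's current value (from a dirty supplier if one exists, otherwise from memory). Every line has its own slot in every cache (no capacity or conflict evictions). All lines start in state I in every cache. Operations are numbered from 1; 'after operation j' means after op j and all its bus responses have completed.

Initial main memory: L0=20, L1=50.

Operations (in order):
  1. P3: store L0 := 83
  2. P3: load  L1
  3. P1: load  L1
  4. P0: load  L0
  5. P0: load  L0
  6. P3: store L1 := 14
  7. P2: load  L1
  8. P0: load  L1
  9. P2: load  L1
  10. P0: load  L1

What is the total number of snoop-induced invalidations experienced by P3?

  op1 P3: store L0 := 83 → I/I/I/M on L0; bus BusRdX; mem=20
  op2 P3: load  L1 → I/I/I/E on L1; bus BusRd; mem=50
  op3 P1: load  L1 → I/S/I/S on L1; bus BusRd; mem=50
  op4 P0: load  L0 → S/I/I/O on L0; bus BusRd; mem=20
  op5 P0: load  L0 → S/I/I/O on L0; bus (none); mem=20
  op6 P3: store L1 := 14 → I/I/I/M on L1; bus BusUpgr; mem=50
  op7 P2: load  L1 → I/I/S/O on L1; bus BusRd; mem=50
  op8 P0: load  L1 → S/I/S/O on L1; bus BusRd; mem=50
  op9 P2: load  L1 → S/I/S/O on L1; bus (none); mem=50
  op10 P0: load  L1 → S/I/S/O on L1; bus (none); mem=50

invalidations = 0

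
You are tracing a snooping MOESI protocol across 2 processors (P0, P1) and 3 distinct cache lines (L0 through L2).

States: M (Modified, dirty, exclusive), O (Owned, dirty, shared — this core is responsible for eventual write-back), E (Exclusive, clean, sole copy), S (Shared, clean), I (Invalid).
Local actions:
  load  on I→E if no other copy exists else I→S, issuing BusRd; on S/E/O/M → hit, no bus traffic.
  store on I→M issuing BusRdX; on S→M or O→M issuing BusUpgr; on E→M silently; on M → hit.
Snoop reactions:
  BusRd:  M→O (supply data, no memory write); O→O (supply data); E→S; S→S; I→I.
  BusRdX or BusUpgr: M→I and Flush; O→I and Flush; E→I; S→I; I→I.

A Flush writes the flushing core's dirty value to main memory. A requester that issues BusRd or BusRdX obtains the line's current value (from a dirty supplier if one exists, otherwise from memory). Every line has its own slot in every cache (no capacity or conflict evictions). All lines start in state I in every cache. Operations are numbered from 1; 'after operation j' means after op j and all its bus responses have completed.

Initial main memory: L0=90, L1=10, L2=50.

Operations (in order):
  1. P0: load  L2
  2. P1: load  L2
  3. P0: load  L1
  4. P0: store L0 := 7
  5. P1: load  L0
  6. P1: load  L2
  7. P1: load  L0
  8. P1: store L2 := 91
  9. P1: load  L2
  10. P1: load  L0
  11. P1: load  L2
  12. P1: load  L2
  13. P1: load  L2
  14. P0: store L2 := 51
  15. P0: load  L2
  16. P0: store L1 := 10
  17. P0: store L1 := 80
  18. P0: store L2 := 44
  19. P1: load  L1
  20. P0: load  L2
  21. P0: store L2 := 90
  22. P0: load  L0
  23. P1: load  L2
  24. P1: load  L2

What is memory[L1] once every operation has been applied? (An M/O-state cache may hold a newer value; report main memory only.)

[1] P0: load  L2 | P0:E(50), P1:I | bus: BusRd
[2] P1: load  L2 | P0:S(50), P1:S(50) | bus: BusRd
[3] P0: load  L1 | P0:E(10), P1:I | bus: BusRd
[4] P0: store L0 := 7 | P0:M(7), P1:I | bus: BusRdX
[5] P1: load  L0 | P0:O(7), P1:S(7) | bus: BusRd
[6] P1: load  L2 | P0:S(50), P1:S(50) | bus: none
[7] P1: load  L0 | P0:O(7), P1:S(7) | bus: none
[8] P1: store L2 := 91 | P0:I, P1:M(91) | bus: BusUpgr
[9] P1: load  L2 | P0:I, P1:M(91) | bus: none
[10] P1: load  L0 | P0:O(7), P1:S(7) | bus: none
[11] P1: load  L2 | P0:I, P1:M(91) | bus: none
[12] P1: load  L2 | P0:I, P1:M(91) | bus: none
[13] P1: load  L2 | P0:I, P1:M(91) | bus: none
[14] P0: store L2 := 51 | P0:M(51), P1:I | bus: BusRdX,Flush
[15] P0: load  L2 | P0:M(51), P1:I | bus: none
[16] P0: store L1 := 10 | P0:M(10), P1:I | bus: none
[17] P0: store L1 := 80 | P0:M(80), P1:I | bus: none
[18] P0: store L2 := 44 | P0:M(44), P1:I | bus: none
[19] P1: load  L1 | P0:O(80), P1:S(80) | bus: BusRd
[20] P0: load  L2 | P0:M(44), P1:I | bus: none
[21] P0: store L2 := 90 | P0:M(90), P1:I | bus: none
[22] P0: load  L0 | P0:O(7), P1:S(7) | bus: none
[23] P1: load  L2 | P0:O(90), P1:S(90) | bus: BusRd
[24] P1: load  L2 | P0:O(90), P1:S(90) | bus: none

memory[L1] = 10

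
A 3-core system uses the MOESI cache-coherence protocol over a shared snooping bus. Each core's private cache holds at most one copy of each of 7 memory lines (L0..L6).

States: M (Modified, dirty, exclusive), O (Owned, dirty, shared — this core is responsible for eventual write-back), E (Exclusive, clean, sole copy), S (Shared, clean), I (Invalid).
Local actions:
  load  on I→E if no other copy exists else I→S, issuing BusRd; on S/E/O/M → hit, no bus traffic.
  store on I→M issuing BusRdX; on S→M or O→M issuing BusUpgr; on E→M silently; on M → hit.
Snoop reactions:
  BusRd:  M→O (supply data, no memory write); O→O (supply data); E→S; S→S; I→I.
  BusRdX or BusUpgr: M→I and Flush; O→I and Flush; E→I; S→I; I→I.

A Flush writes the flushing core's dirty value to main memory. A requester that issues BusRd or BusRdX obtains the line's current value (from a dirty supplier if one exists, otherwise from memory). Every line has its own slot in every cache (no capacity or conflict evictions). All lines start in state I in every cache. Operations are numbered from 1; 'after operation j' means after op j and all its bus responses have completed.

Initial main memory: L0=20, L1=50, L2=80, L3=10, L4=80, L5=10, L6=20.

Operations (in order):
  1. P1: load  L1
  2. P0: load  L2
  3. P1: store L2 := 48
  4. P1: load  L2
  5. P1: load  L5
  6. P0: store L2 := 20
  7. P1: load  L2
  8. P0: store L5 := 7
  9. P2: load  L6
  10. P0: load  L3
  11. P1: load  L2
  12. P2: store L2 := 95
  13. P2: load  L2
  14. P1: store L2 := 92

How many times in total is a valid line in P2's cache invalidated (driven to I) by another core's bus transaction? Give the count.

invalidations = 1

step 1: P1: load  L1  ⟶  IEI  (L1)  txn=BusRd  M[L1]=50
step 2: P0: load  L2  ⟶  EII  (L2)  txn=BusRd  M[L2]=80
step 3: P1: store L2 := 48  ⟶  IMI  (L2)  txn=BusRdX  M[L2]=80
step 4: P1: load  L2  ⟶  IMI  (L2)  txn=∅  M[L2]=80
step 5: P1: load  L5  ⟶  IEI  (L5)  txn=BusRd  M[L5]=10
step 6: P0: store L2 := 20  ⟶  MII  (L2)  txn=BusRdX+Flush  M[L2]=48
step 7: P1: load  L2  ⟶  OSI  (L2)  txn=BusRd  M[L2]=48
step 8: P0: store L5 := 7  ⟶  MII  (L5)  txn=BusRdX  M[L5]=10
step 9: P2: load  L6  ⟶  IIE  (L6)  txn=BusRd  M[L6]=20
step 10: P0: load  L3  ⟶  EII  (L3)  txn=BusRd  M[L3]=10
step 11: P1: load  L2  ⟶  OSI  (L2)  txn=∅  M[L2]=48
step 12: P2: store L2 := 95  ⟶  IIM  (L2)  txn=BusRdX+Flush  M[L2]=20
step 13: P2: load  L2  ⟶  IIM  (L2)  txn=∅  M[L2]=20
step 14: P1: store L2 := 92  ⟶  IMI  (L2)  txn=BusRdX+Flush  M[L2]=95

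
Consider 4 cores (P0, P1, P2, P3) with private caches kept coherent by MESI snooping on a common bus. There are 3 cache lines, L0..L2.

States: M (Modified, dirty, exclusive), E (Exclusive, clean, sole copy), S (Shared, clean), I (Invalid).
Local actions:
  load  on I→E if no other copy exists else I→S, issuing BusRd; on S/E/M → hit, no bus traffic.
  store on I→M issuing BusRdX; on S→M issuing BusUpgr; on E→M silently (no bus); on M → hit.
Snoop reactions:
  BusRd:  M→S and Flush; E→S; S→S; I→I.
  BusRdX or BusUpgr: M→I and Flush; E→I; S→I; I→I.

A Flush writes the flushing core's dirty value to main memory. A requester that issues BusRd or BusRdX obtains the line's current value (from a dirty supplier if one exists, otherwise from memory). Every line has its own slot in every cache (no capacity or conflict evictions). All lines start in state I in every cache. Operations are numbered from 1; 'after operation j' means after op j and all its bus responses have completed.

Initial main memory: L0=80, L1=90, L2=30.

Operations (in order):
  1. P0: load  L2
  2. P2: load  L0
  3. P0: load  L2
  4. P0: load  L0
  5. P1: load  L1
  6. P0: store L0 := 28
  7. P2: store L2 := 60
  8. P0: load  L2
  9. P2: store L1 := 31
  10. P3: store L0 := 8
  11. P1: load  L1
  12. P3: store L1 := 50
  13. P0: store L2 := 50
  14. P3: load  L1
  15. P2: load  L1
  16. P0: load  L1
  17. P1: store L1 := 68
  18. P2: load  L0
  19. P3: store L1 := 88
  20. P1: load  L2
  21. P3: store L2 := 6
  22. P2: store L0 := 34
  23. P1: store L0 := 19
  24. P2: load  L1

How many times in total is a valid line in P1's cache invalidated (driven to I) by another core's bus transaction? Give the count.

[1] P0: load  L2 | P0:E(30), P1:I, P2:I, P3:I | bus: BusRd
[2] P2: load  L0 | P0:I, P1:I, P2:E(80), P3:I | bus: BusRd
[3] P0: load  L2 | P0:E(30), P1:I, P2:I, P3:I | bus: none
[4] P0: load  L0 | P0:S(80), P1:I, P2:S(80), P3:I | bus: BusRd
[5] P1: load  L1 | P0:I, P1:E(90), P2:I, P3:I | bus: BusRd
[6] P0: store L0 := 28 | P0:M(28), P1:I, P2:I, P3:I | bus: BusUpgr
[7] P2: store L2 := 60 | P0:I, P1:I, P2:M(60), P3:I | bus: BusRdX
[8] P0: load  L2 | P0:S(60), P1:I, P2:S(60), P3:I | bus: BusRd,Flush
[9] P2: store L1 := 31 | P0:I, P1:I, P2:M(31), P3:I | bus: BusRdX
[10] P3: store L0 := 8 | P0:I, P1:I, P2:I, P3:M(8) | bus: BusRdX,Flush
[11] P1: load  L1 | P0:I, P1:S(31), P2:S(31), P3:I | bus: BusRd,Flush
[12] P3: store L1 := 50 | P0:I, P1:I, P2:I, P3:M(50) | bus: BusRdX
[13] P0: store L2 := 50 | P0:M(50), P1:I, P2:I, P3:I | bus: BusUpgr
[14] P3: load  L1 | P0:I, P1:I, P2:I, P3:M(50) | bus: none
[15] P2: load  L1 | P0:I, P1:I, P2:S(50), P3:S(50) | bus: BusRd,Flush
[16] P0: load  L1 | P0:S(50), P1:I, P2:S(50), P3:S(50) | bus: BusRd
[17] P1: store L1 := 68 | P0:I, P1:M(68), P2:I, P3:I | bus: BusRdX
[18] P2: load  L0 | P0:I, P1:I, P2:S(8), P3:S(8) | bus: BusRd,Flush
[19] P3: store L1 := 88 | P0:I, P1:I, P2:I, P3:M(88) | bus: BusRdX,Flush
[20] P1: load  L2 | P0:S(50), P1:S(50), P2:I, P3:I | bus: BusRd,Flush
[21] P3: store L2 := 6 | P0:I, P1:I, P2:I, P3:M(6) | bus: BusRdX
[22] P2: store L0 := 34 | P0:I, P1:I, P2:M(34), P3:I | bus: BusUpgr
[23] P1: store L0 := 19 | P0:I, P1:M(19), P2:I, P3:I | bus: BusRdX,Flush
[24] P2: load  L1 | P0:I, P1:I, P2:S(88), P3:S(88) | bus: BusRd,Flush

invalidations = 4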